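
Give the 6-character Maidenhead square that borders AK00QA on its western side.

AK00pa

Longitude subsquare q = 16; −1 → 15 = p.
The latitude characters are unchanged.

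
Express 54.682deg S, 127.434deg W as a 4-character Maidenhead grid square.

Add 180° to longitude and 90° to latitude: 52.57, 35.32.
Field: lon ⌊52.57/20⌋ = 2 → C; lat ⌊35.32/10⌋ = 3 → D.
Square: lon ⌊12.57/2⌋ = 6; lat ⌊5.32/1⌋ = 5.

CD65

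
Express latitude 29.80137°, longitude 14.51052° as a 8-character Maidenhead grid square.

Add 180° to longitude and 90° to latitude: 194.51052, 119.80137.
Field: 194.51052/20 → 9 → J, 119.80137/10 → 11 → L; chars JL.
Square: 14.51052/2 → 7, 9.80137/1 → 9; chars 79.
Subsquare: 0.51052/0.0833333 → 6 → g, 0.80137/0.0416667 → 19 → t; chars gt.
Extended square: 0.01052/0.00833333 → 1, 0.00970/0.00416667 → 2; chars 12.

JL79gt12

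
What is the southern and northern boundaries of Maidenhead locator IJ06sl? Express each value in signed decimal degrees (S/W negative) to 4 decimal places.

6.4583, 6.5000

Field I=8, J=9: +8·20° lon, +9·10° lat → SW at lon -20°, lat 0°.
Square 0, 6: +0·2° lon, +6·1° lat → SW at lon -20°, lat 6°.
Subsquare s=18, l=11: +18·0.0833333° lon, +11·0.0416667° lat → SW at lon -18.5°, lat 6.45833°.
Cell spans 0.0833333° lon × 0.0416667° lat.
south 6.4583, north 6.5000.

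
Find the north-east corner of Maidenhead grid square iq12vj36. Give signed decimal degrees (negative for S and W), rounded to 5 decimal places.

72.40417, -16.21667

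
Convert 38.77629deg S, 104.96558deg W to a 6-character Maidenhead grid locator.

DF71mf

Shift to the Maidenhead origin (180°W, 90°S): lon 75.0344, lat 51.2237.
Field (20°×10°, letters A–R): lon ⌊75.0344/20⌋ = 3 → D; lat ⌊51.2237/10⌋ = 5 → F.
Square (2°×1°, digits 0–9): lon ⌊15.0344/2⌋ = 7; lat ⌊1.2237/1⌋ = 1.
Subsquare (5′×2.5′, letters a–x): lon ⌊1.0344/0.0833333⌋ = 12 → m; lat ⌊0.2237/0.0416667⌋ = 5 → f.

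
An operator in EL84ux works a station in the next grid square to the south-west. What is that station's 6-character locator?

EL84tw

Longitude subsquare u = 20; −1 → 19 = t.
Latitude subsquare x = 23; −1 → 22 = w.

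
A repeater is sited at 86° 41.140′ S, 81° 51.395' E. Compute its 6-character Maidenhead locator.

NA03wh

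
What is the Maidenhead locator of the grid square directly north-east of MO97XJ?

NO07ak

Longitude subsquare x = 23; +1 → 24, wraps to 0 = a, carry into square.
Longitude square 9; +1 → 10, wraps to 0, carry into field.
Longitude field M = 12; +1 → 13 = N.
Latitude subsquare j = 9; +1 → 10 = k.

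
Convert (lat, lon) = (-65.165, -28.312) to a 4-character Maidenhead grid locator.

HC54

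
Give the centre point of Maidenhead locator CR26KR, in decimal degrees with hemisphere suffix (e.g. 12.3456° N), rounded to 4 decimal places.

86.7292° N, 135.1250° W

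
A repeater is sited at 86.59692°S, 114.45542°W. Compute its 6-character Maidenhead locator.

DA23sj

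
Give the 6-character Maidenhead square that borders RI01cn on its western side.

Longitude subsquare c = 2; −1 → 1 = b.
The latitude characters are unchanged.

RI01bn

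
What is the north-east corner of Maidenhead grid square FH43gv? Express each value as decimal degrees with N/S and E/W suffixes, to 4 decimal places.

16.0833° S, 71.4167° W

Field F=5, H=7: +5·20° lon, +7·10° lat → SW at lon -80°, lat -20°.
Square 4, 3: +4·2° lon, +3·1° lat → SW at lon -72°, lat -17°.
Subsquare g=6, v=21: +6·0.0833333° lon, +21·0.0416667° lat → SW at lon -71.5°, lat -16.125°.
Cell spans 0.0833333° lon × 0.0416667° lat. NE corner is SW corner plus one full cell.
latitude 16.0833° S, longitude 71.4167° W.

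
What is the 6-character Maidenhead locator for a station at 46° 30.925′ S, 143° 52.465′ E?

Offset from 180°W / 90°S: lon 323.8744°, lat 43.4846°.
Field: 323.8744/20 → 16 → Q, 43.4846/10 → 4 → E; chars QE.
Square: 3.8744/2 → 1, 3.4846/1 → 3; chars 13.
Subsquare: 1.8744/0.0833333 → 22 → w, 0.4846/0.0416667 → 11 → l; chars wl.

QE13wl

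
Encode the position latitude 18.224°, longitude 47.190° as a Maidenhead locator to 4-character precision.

LK38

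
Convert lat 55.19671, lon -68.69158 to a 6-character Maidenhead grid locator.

Add 180° to longitude and 90° to latitude: 111.3084, 145.1967.
Field: 111.3084/20 → 5 → F, 145.1967/10 → 14 → O; chars FO.
Square: 11.3084/2 → 5, 5.1967/1 → 5; chars 55.
Subsquare: 1.3084/0.0833333 → 15 → p, 0.1967/0.0416667 → 4 → e; chars pe.

FO55pe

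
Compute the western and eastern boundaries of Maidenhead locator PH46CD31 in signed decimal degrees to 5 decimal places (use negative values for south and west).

128.19167, 128.20000

Field P=15, H=7: +15·20° lon, +7·10° lat → SW at lon 120°, lat -20°.
Square 4, 6: +4·2° lon, +6·1° lat → SW at lon 128°, lat -14°.
Subsquare c=2, d=3: +2·0.0833333° lon, +3·0.0416667° lat → SW at lon 128.167°, lat -13.875°.
Extended square 3, 1: +3·0.00833333° lon, +1·0.00416667° lat → SW at lon 128.192°, lat -13.8708°.
Cell spans 0.00833333° lon × 0.00416667° lat.
west 128.19167, east 128.20000.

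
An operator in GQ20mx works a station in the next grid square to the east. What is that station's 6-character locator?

GQ20nx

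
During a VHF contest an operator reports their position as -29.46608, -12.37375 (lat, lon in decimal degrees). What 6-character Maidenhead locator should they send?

Shift to the Maidenhead origin (180°W, 90°S): lon 167.6262, lat 60.5339.
Field: 167.6262/20 → 8 → I, 60.5339/10 → 6 → G; chars IG.
Square: 7.6262/2 → 3, 0.5339/1 → 0; chars 30.
Subsquare: 1.6262/0.0833333 → 19 → t, 0.5339/0.0416667 → 12 → m; chars tm.

IG30tm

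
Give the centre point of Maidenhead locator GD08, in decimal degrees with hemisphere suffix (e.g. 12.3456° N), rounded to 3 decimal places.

Field G=6, D=3: +6·20° lon, +3·10° lat → SW at lon -60°, lat -60°.
Square 0, 8: +0·2° lon, +8·1° lat → SW at lon -60°, lat -52°.
Cell spans 2° lon × 1° lat. Centre is SW corner plus half of each.
latitude 51.500° S, longitude 59.000° W.

51.500° S, 59.000° W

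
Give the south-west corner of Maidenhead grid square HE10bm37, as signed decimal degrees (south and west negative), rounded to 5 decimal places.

Field H=7, E=4: +7·20° lon, +4·10° lat → SW at lon -40°, lat -50°.
Square 1, 0: +1·2° lon, +0·1° lat → SW at lon -38°, lat -50°.
Subsquare b=1, m=12: +1·0.0833333° lon, +12·0.0416667° lat → SW at lon -37.9167°, lat -49.5°.
Extended square 3, 7: +3·0.00833333° lon, +7·0.00416667° lat → SW at lon -37.8917°, lat -49.4708°.
latitude -49.47083, longitude -37.89167.

-49.47083, -37.89167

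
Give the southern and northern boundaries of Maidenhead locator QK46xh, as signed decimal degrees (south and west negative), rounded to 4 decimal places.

16.2917, 16.3333

Field Q=16, K=10: +16·20° lon, +10·10° lat → SW at lon 140°, lat 10°.
Square 4, 6: +4·2° lon, +6·1° lat → SW at lon 148°, lat 16°.
Subsquare x=23, h=7: +23·0.0833333° lon, +7·0.0416667° lat → SW at lon 149.917°, lat 16.2917°.
Cell spans 0.0833333° lon × 0.0416667° lat.
south 16.2917, north 16.3333.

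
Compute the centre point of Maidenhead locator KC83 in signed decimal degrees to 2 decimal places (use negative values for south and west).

-66.50, 37.00

Field K=10, C=2: +10·20° lon, +2·10° lat → SW at lon 20°, lat -70°.
Square 8, 3: +8·2° lon, +3·1° lat → SW at lon 36°, lat -67°.
Cell spans 2° lon × 1° lat. Centre is SW corner plus half of each.
latitude -66.50, longitude 37.00.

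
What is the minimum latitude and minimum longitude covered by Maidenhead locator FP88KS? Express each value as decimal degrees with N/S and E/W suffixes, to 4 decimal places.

68.7500° N, 63.1667° W

Field F=5, P=15: +5·20° lon, +15·10° lat → SW at lon -80°, lat 60°.
Square 8, 8: +8·2° lon, +8·1° lat → SW at lon -64°, lat 68°.
Subsquare k=10, s=18: +10·0.0833333° lon, +18·0.0416667° lat → SW at lon -63.1667°, lat 68.75°.
latitude 68.7500° N, longitude 63.1667° W.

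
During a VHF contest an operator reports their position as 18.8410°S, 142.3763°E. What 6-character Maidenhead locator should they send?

QH11ed

Offset from 180°W / 90°S: lon 322.3763°, lat 71.1590°.
Field: lon ⌊322.3763/20⌋ = 16 → Q; lat ⌊71.1590/10⌋ = 7 → H.
Square: lon ⌊2.3763/2⌋ = 1; lat ⌊1.1590/1⌋ = 1.
Subsquare: lon ⌊0.3763/0.0833333⌋ = 4 → e; lat ⌊0.1590/0.0416667⌋ = 3 → d.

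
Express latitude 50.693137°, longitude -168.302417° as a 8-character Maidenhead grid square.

AO50uq36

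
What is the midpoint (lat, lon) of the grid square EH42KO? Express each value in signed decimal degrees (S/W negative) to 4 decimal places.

-17.3958, -91.1250

Field E=4, H=7: +4·20° lon, +7·10° lat → SW at lon -100°, lat -20°.
Square 4, 2: +4·2° lon, +2·1° lat → SW at lon -92°, lat -18°.
Subsquare k=10, o=14: +10·0.0833333° lon, +14·0.0416667° lat → SW at lon -91.1667°, lat -17.4167°.
Cell spans 0.0833333° lon × 0.0416667° lat. Centre is SW corner plus half of each.
latitude -17.3958, longitude -91.1250.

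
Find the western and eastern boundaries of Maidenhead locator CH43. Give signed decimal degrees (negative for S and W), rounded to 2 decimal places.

Field C=2, H=7: +2·20° lon, +7·10° lat → SW at lon -140°, lat -20°.
Square 4, 3: +4·2° lon, +3·1° lat → SW at lon -132°, lat -17°.
Cell spans 2° lon × 1° lat.
west -132.00, east -130.00.

-132.00, -130.00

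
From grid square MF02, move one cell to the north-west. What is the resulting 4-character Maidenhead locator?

LF93

Longitude square 0; −1 → -1, wraps to 9, carry into field.
Longitude field M = 12; −1 → 11 = L.
Latitude square 2; +1 → 3.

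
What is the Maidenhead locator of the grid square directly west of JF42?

JF32

Longitude square 4; −1 → 3.
The latitude characters are unchanged.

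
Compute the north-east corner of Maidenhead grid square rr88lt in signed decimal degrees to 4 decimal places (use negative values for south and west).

88.8333, 177.0000

Field R=17, R=17: +17·20° lon, +17·10° lat → SW at lon 160°, lat 80°.
Square 8, 8: +8·2° lon, +8·1° lat → SW at lon 176°, lat 88°.
Subsquare l=11, t=19: +11·0.0833333° lon, +19·0.0416667° lat → SW at lon 176.917°, lat 88.7917°.
Cell spans 0.0833333° lon × 0.0416667° lat. NE corner is SW corner plus one full cell.
latitude 88.8333, longitude 177.0000.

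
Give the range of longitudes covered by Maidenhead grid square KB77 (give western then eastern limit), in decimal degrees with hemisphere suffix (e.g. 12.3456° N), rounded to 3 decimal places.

34.000° E, 36.000° E

Field K=10, B=1: +10·20° lon, +1·10° lat → SW at lon 20°, lat -80°.
Square 7, 7: +7·2° lon, +7·1° lat → SW at lon 34°, lat -73°.
Cell spans 2° lon × 1° lat.
west 34.000° E, east 36.000° E.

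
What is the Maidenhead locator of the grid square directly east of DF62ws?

DF62xs

Longitude subsquare w = 22; +1 → 23 = x.
The latitude characters are unchanged.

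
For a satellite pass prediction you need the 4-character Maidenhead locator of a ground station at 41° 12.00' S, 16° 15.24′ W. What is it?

Add 180° to longitude and 90° to latitude: 163.75, 48.80.
Field: 163.75/20 → 8 → I, 48.80/10 → 4 → E; chars IE.
Square: 3.75/2 → 1, 8.80/1 → 8; chars 18.

IE18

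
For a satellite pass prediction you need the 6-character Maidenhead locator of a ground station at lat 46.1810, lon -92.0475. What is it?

EN36xe

Offset from 180°W / 90°S: lon 87.9525°, lat 136.1810°.
Field: 87.9525/20 → 4 → E, 136.1810/10 → 13 → N; chars EN.
Square: 7.9525/2 → 3, 6.1810/1 → 6; chars 36.
Subsquare: 1.9525/0.0833333 → 23 → x, 0.1810/0.0416667 → 4 → e; chars xe.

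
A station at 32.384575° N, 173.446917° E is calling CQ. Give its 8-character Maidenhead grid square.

Offset from 180°W / 90°S: lon 353.44692°, lat 122.38457°.
Field: lon ⌊353.44692/20⌋ = 17 → R; lat ⌊122.38457/10⌋ = 12 → M.
Square: lon ⌊13.44692/2⌋ = 6; lat ⌊2.38457/1⌋ = 2.
Subsquare: lon ⌊1.44692/0.0833333⌋ = 17 → r; lat ⌊0.38457/0.0416667⌋ = 9 → j.
Extended square: lon ⌊0.03025/0.00833333⌋ = 3; lat ⌊0.00957/0.00416667⌋ = 2.

RM62rj32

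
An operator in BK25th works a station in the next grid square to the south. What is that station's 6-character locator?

BK25tg

Latitude subsquare h = 7; −1 → 6 = g.
The longitude characters are unchanged.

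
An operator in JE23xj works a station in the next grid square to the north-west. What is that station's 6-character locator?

Longitude subsquare x = 23; −1 → 22 = w.
Latitude subsquare j = 9; +1 → 10 = k.

JE23wk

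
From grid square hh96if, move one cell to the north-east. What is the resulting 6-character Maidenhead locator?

HH96jg

Longitude subsquare i = 8; +1 → 9 = j.
Latitude subsquare f = 5; +1 → 6 = g.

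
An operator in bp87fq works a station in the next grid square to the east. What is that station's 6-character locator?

Longitude subsquare f = 5; +1 → 6 = g.
The latitude characters are unchanged.

BP87gq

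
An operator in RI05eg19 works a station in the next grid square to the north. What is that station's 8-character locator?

Latitude extended square 9; +1 → 10, wraps to 0, carry into subsquare.
Latitude subsquare g = 6; +1 → 7 = h.
The longitude characters are unchanged.

RI05eh10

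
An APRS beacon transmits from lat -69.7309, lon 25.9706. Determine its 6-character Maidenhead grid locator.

KC20xg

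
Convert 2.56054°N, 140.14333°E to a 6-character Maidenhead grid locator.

QJ02bn

Add 180° to longitude and 90° to latitude: 320.1433, 92.5605.
Field: lon ⌊320.1433/20⌋ = 16 → Q; lat ⌊92.5605/10⌋ = 9 → J.
Square: lon ⌊0.1433/2⌋ = 0; lat ⌊2.5605/1⌋ = 2.
Subsquare: lon ⌊0.1433/0.0833333⌋ = 1 → b; lat ⌊0.5605/0.0416667⌋ = 13 → n.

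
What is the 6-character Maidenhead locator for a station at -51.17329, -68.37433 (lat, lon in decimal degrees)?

Offset from 180°W / 90°S: lon 111.6257°, lat 38.8267°.
Field (20°×10°, letters A–R): 111.6257/20 → 5 → F, 38.8267/10 → 3 → D; chars FD.
Square (2°×1°, digits 0–9): 11.6257/2 → 5, 8.8267/1 → 8; chars 58.
Subsquare (5′×2.5′, letters a–x): 1.6257/0.0833333 → 19 → t, 0.8267/0.0416667 → 19 → t; chars tt.

FD58tt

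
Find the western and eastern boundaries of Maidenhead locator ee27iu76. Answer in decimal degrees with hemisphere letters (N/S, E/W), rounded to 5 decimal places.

95.27500° W, 95.26667° W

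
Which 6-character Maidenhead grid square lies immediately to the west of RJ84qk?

RJ84pk

Longitude subsquare q = 16; −1 → 15 = p.
The latitude characters are unchanged.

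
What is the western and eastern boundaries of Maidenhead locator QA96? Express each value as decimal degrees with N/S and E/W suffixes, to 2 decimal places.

158.00° E, 160.00° E

Field Q=16, A=0: +16·20° lon, +0·10° lat → SW at lon 140°, lat -90°.
Square 9, 6: +9·2° lon, +6·1° lat → SW at lon 158°, lat -84°.
Cell spans 2° lon × 1° lat.
west 158.00° E, east 160.00° E.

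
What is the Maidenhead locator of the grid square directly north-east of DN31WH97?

DN31xh08

Longitude extended square 9; +1 → 10, wraps to 0, carry into subsquare.
Longitude subsquare w = 22; +1 → 23 = x.
Latitude extended square 7; +1 → 8.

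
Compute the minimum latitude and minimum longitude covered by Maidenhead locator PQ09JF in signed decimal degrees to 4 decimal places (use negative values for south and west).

Field P=15, Q=16: +15·20° lon, +16·10° lat → SW at lon 120°, lat 70°.
Square 0, 9: +0·2° lon, +9·1° lat → SW at lon 120°, lat 79°.
Subsquare j=9, f=5: +9·0.0833333° lon, +5·0.0416667° lat → SW at lon 120.75°, lat 79.2083°.
latitude 79.2083, longitude 120.7500.

79.2083, 120.7500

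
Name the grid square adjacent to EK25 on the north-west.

Longitude square 2; −1 → 1.
Latitude square 5; +1 → 6.

EK16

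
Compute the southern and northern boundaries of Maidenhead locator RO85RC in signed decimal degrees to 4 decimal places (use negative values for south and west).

55.0833, 55.1250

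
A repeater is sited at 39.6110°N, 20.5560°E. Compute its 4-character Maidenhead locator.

KM09

Shift to the Maidenhead origin (180°W, 90°S): lon 200.56, lat 129.61.
Field: 200.56/20 → 10 → K, 129.61/10 → 12 → M; chars KM.
Square: 0.56/2 → 0, 9.61/1 → 9; chars 09.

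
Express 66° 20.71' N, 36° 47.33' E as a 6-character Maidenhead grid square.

KP86ji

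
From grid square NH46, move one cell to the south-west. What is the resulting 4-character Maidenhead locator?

NH35

Longitude square 4; −1 → 3.
Latitude square 6; −1 → 5.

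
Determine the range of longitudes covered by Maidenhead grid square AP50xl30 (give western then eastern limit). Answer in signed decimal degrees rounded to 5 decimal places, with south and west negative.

Field A=0, P=15: +0·20° lon, +15·10° lat → SW at lon -180°, lat 60°.
Square 5, 0: +5·2° lon, +0·1° lat → SW at lon -170°, lat 60°.
Subsquare x=23, l=11: +23·0.0833333° lon, +11·0.0416667° lat → SW at lon -168.083°, lat 60.4583°.
Extended square 3, 0: +3·0.00833333° lon, +0·0.00416667° lat → SW at lon -168.058°, lat 60.4583°.
Cell spans 0.00833333° lon × 0.00416667° lat.
west -168.05833, east -168.05000.

-168.05833, -168.05000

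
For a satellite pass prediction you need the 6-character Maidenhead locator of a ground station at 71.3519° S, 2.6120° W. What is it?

IB88qp

Offset from 180°W / 90°S: lon 177.3880°, lat 18.6481°.
Field: 177.3880/20 → 8 → I, 18.6481/10 → 1 → B; chars IB.
Square: 17.3880/2 → 8, 8.6481/1 → 8; chars 88.
Subsquare: 1.3880/0.0833333 → 16 → q, 0.6481/0.0416667 → 15 → p; chars qp.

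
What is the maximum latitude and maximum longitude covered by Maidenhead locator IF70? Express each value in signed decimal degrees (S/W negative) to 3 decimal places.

-39.000, -4.000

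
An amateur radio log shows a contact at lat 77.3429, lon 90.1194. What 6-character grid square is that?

NQ57bi

Add 180° to longitude and 90° to latitude: 270.1194, 167.3429.
Field (20°×10°, letters A–R): lon ⌊270.1194/20⌋ = 13 → N; lat ⌊167.3429/10⌋ = 16 → Q.
Square (2°×1°, digits 0–9): lon ⌊10.1194/2⌋ = 5; lat ⌊7.3429/1⌋ = 7.
Subsquare (5′×2.5′, letters a–x): lon ⌊0.1194/0.0833333⌋ = 1 → b; lat ⌊0.3429/0.0416667⌋ = 8 → i.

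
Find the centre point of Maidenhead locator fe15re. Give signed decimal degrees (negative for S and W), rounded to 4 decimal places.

Field F=5, E=4: +5·20° lon, +4·10° lat → SW at lon -80°, lat -50°.
Square 1, 5: +1·2° lon, +5·1° lat → SW at lon -78°, lat -45°.
Subsquare r=17, e=4: +17·0.0833333° lon, +4·0.0416667° lat → SW at lon -76.5833°, lat -44.8333°.
Cell spans 0.0833333° lon × 0.0416667° lat. Centre is SW corner plus half of each.
latitude -44.8125, longitude -76.5417.

-44.8125, -76.5417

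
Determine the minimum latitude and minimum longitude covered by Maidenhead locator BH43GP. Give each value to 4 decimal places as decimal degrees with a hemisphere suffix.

Field B=1, H=7: +1·20° lon, +7·10° lat → SW at lon -160°, lat -20°.
Square 4, 3: +4·2° lon, +3·1° lat → SW at lon -152°, lat -17°.
Subsquare g=6, p=15: +6·0.0833333° lon, +15·0.0416667° lat → SW at lon -151.5°, lat -16.375°.
latitude 16.3750° S, longitude 151.5000° W.

16.3750° S, 151.5000° W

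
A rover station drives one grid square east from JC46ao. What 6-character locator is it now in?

Longitude subsquare a = 0; +1 → 1 = b.
The latitude characters are unchanged.

JC46bo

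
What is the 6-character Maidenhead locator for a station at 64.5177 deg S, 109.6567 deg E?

OC45tl

Offset from 180°W / 90°S: lon 289.6567°, lat 25.4823°.
Field: 289.6567/20 → 14 → O, 25.4823/10 → 2 → C; chars OC.
Square: 9.6567/2 → 4, 5.4823/1 → 5; chars 45.
Subsquare: 1.6567/0.0833333 → 19 → t, 0.4823/0.0416667 → 11 → l; chars tl.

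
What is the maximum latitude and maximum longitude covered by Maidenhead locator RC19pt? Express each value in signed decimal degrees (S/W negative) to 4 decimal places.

Field R=17, C=2: +17·20° lon, +2·10° lat → SW at lon 160°, lat -70°.
Square 1, 9: +1·2° lon, +9·1° lat → SW at lon 162°, lat -61°.
Subsquare p=15, t=19: +15·0.0833333° lon, +19·0.0416667° lat → SW at lon 163.25°, lat -60.2083°.
Cell spans 0.0833333° lon × 0.0416667° lat. NE corner is SW corner plus one full cell.
latitude -60.1667, longitude 163.3333.

-60.1667, 163.3333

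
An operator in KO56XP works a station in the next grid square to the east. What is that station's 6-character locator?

Longitude subsquare x = 23; +1 → 24, wraps to 0 = a, carry into square.
Longitude square 5; +1 → 6.
The latitude characters are unchanged.

KO66ap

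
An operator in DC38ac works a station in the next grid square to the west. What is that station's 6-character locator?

DC28xc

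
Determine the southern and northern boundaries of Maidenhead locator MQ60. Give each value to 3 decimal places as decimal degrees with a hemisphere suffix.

Field M=12, Q=16: +12·20° lon, +16·10° lat → SW at lon 60°, lat 70°.
Square 6, 0: +6·2° lon, +0·1° lat → SW at lon 72°, lat 70°.
Cell spans 2° lon × 1° lat.
south 70.000° N, north 71.000° N.

70.000° N, 71.000° N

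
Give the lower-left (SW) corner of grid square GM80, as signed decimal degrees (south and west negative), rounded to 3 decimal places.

30.000, -44.000

Field G=6, M=12: +6·20° lon, +12·10° lat → SW at lon -60°, lat 30°.
Square 8, 0: +8·2° lon, +0·1° lat → SW at lon -44°, lat 30°.
latitude 30.000, longitude -44.000.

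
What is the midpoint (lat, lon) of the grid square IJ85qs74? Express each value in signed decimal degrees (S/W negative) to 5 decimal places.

Field I=8, J=9: +8·20° lon, +9·10° lat → SW at lon -20°, lat 0°.
Square 8, 5: +8·2° lon, +5·1° lat → SW at lon -4°, lat 5°.
Subsquare q=16, s=18: +16·0.0833333° lon, +18·0.0416667° lat → SW at lon -2.66667°, lat 5.75°.
Extended square 7, 4: +7·0.00833333° lon, +4·0.00416667° lat → SW at lon -2.60833°, lat 5.76667°.
Cell spans 0.00833333° lon × 0.00416667° lat. Centre is SW corner plus half of each.
latitude 5.76875, longitude -2.60417.

5.76875, -2.60417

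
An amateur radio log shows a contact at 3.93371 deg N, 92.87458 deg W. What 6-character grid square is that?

EJ33nw

Shift to the Maidenhead origin (180°W, 90°S): lon 87.1254, lat 93.9337.
Field: lon ⌊87.1254/20⌋ = 4 → E; lat ⌊93.9337/10⌋ = 9 → J.
Square: lon ⌊7.1254/2⌋ = 3; lat ⌊3.9337/1⌋ = 3.
Subsquare: lon ⌊1.1254/0.0833333⌋ = 13 → n; lat ⌊0.9337/0.0416667⌋ = 22 → w.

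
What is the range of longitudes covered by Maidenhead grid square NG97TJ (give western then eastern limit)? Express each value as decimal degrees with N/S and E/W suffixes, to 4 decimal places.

Field N=13, G=6: +13·20° lon, +6·10° lat → SW at lon 80°, lat -30°.
Square 9, 7: +9·2° lon, +7·1° lat → SW at lon 98°, lat -23°.
Subsquare t=19, j=9: +19·0.0833333° lon, +9·0.0416667° lat → SW at lon 99.5833°, lat -22.625°.
Cell spans 0.0833333° lon × 0.0416667° lat.
west 99.5833° E, east 99.6667° E.

99.5833° E, 99.6667° E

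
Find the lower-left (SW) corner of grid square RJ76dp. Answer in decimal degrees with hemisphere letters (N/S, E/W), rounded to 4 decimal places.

6.6250° N, 174.2500° E

Field R=17, J=9: +17·20° lon, +9·10° lat → SW at lon 160°, lat 0°.
Square 7, 6: +7·2° lon, +6·1° lat → SW at lon 174°, lat 6°.
Subsquare d=3, p=15: +3·0.0833333° lon, +15·0.0416667° lat → SW at lon 174.25°, lat 6.625°.
latitude 6.6250° N, longitude 174.2500° E.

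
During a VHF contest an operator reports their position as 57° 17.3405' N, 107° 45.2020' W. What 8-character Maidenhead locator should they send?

DO67cg99

Shift to the Maidenhead origin (180°W, 90°S): lon 72.24663, lat 147.28901.
Field (20°×10°, letters A–R): 72.24663/20 → 3 → D, 147.28901/10 → 14 → O; chars DO.
Square (2°×1°, digits 0–9): 12.24663/2 → 6, 7.28901/1 → 7; chars 67.
Subsquare (5′×2.5′, letters a–x): 0.24663/0.0833333 → 2 → c, 0.28901/0.0416667 → 6 → g; chars cg.
Extended square (30″×15″, digits 0–9): 0.07997/0.00833333 → 9, 0.03901/0.00416667 → 9; chars 99.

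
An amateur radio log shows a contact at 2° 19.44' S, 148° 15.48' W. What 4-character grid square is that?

Offset from 180°W / 90°S: lon 31.74°, lat 87.68°.
Field (20°×10°, letters A–R): lon ⌊31.74/20⌋ = 1 → B; lat ⌊87.68/10⌋ = 8 → I.
Square (2°×1°, digits 0–9): lon ⌊11.74/2⌋ = 5; lat ⌊7.68/1⌋ = 7.

BI57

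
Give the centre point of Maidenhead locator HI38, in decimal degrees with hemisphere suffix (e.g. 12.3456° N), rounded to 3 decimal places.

1.500° S, 33.000° W

Field H=7, I=8: +7·20° lon, +8·10° lat → SW at lon -40°, lat -10°.
Square 3, 8: +3·2° lon, +8·1° lat → SW at lon -34°, lat -2°.
Cell spans 2° lon × 1° lat. Centre is SW corner plus half of each.
latitude 1.500° S, longitude 33.000° W.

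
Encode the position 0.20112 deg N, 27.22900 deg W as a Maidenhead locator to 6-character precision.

HJ60je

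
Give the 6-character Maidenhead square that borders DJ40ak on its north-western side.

Longitude subsquare a = 0; −1 → -1, wraps to 23 = x, carry into square.
Longitude square 4; −1 → 3.
Latitude subsquare k = 10; +1 → 11 = l.

DJ30xl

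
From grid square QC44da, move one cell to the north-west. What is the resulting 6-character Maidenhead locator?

QC44cb

Longitude subsquare d = 3; −1 → 2 = c.
Latitude subsquare a = 0; +1 → 1 = b.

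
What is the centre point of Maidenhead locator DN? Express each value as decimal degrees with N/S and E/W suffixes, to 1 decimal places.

Field D=3, N=13: +3·20° lon, +13·10° lat → SW at lon -120°, lat 40°.
Cell spans 20° lon × 10° lat. Centre is SW corner plus half of each.
latitude 45.0° N, longitude 110.0° W.

45.0° N, 110.0° W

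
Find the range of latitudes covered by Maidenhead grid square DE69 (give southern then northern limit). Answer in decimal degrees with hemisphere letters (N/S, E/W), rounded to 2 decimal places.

41.00° S, 40.00° S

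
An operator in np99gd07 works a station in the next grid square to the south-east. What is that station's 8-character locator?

NP99gd16

Longitude extended square 0; +1 → 1.
Latitude extended square 7; −1 → 6.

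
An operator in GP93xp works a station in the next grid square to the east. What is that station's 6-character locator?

HP03ap

Longitude subsquare x = 23; +1 → 24, wraps to 0 = a, carry into square.
Longitude square 9; +1 → 10, wraps to 0, carry into field.
Longitude field G = 6; +1 → 7 = H.
The latitude characters are unchanged.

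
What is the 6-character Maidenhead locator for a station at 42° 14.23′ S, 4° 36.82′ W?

Shift to the Maidenhead origin (180°W, 90°S): lon 175.3863, lat 47.7628.
Field (20°×10°, letters A–R): 175.3863/20 → 8 → I, 47.7628/10 → 4 → E; chars IE.
Square (2°×1°, digits 0–9): 15.3863/2 → 7, 7.7628/1 → 7; chars 77.
Subsquare (5′×2.5′, letters a–x): 1.3863/0.0833333 → 16 → q, 0.7628/0.0416667 → 18 → s; chars qs.

IE77qs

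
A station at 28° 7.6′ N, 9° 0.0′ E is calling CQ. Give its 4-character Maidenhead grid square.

Shift to the Maidenhead origin (180°W, 90°S): lon 189.00, lat 118.13.
Field: 189.00/20 → 9 → J, 118.13/10 → 11 → L; chars JL.
Square: 9.00/2 → 4, 8.13/1 → 8; chars 48.

JL48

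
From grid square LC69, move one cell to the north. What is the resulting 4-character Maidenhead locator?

Latitude square 9; +1 → 10, wraps to 0, carry into field.
Latitude field C = 2; +1 → 3 = D.
The longitude characters are unchanged.

LD60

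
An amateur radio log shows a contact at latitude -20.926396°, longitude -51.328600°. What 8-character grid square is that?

Add 180° to longitude and 90° to latitude: 128.67140, 69.07360.
Field: lon ⌊128.67140/20⌋ = 6 → G; lat ⌊69.07360/10⌋ = 6 → G.
Square: lon ⌊8.67140/2⌋ = 4; lat ⌊9.07360/1⌋ = 9.
Subsquare: lon ⌊0.67140/0.0833333⌋ = 8 → i; lat ⌊0.07360/0.0416667⌋ = 1 → b.
Extended square: lon ⌊0.00473/0.00833333⌋ = 0; lat ⌊0.03194/0.00416667⌋ = 7.

GG49ib07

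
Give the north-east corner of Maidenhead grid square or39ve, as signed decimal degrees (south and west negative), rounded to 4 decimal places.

Field O=14, R=17: +14·20° lon, +17·10° lat → SW at lon 100°, lat 80°.
Square 3, 9: +3·2° lon, +9·1° lat → SW at lon 106°, lat 89°.
Subsquare v=21, e=4: +21·0.0833333° lon, +4·0.0416667° lat → SW at lon 107.75°, lat 89.1667°.
Cell spans 0.0833333° lon × 0.0416667° lat. NE corner is SW corner plus one full cell.
latitude 89.2083, longitude 107.8333.

89.2083, 107.8333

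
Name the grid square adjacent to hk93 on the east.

IK03

Longitude square 9; +1 → 10, wraps to 0, carry into field.
Longitude field H = 7; +1 → 8 = I.
The latitude characters are unchanged.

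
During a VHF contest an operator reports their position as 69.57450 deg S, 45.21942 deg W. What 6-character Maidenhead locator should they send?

Offset from 180°W / 90°S: lon 134.7806°, lat 20.4255°.
Field: 134.7806/20 → 6 → G, 20.4255/10 → 2 → C; chars GC.
Square: 14.7806/2 → 7, 0.4255/1 → 0; chars 70.
Subsquare: 0.7806/0.0833333 → 9 → j, 0.4255/0.0416667 → 10 → k; chars jk.

GC70jk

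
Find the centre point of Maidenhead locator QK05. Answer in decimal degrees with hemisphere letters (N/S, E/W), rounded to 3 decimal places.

15.500° N, 141.000° E

Field Q=16, K=10: +16·20° lon, +10·10° lat → SW at lon 140°, lat 10°.
Square 0, 5: +0·2° lon, +5·1° lat → SW at lon 140°, lat 15°.
Cell spans 2° lon × 1° lat. Centre is SW corner plus half of each.
latitude 15.500° N, longitude 141.000° E.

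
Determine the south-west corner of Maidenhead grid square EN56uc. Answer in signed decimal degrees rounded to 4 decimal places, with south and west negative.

Field E=4, N=13: +4·20° lon, +13·10° lat → SW at lon -100°, lat 40°.
Square 5, 6: +5·2° lon, +6·1° lat → SW at lon -90°, lat 46°.
Subsquare u=20, c=2: +20·0.0833333° lon, +2·0.0416667° lat → SW at lon -88.3333°, lat 46.0833°.
latitude 46.0833, longitude -88.3333.

46.0833, -88.3333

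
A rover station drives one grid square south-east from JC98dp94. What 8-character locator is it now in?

Longitude extended square 9; +1 → 10, wraps to 0, carry into subsquare.
Longitude subsquare d = 3; +1 → 4 = e.
Latitude extended square 4; −1 → 3.

JC98ep03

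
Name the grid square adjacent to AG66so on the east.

AG66to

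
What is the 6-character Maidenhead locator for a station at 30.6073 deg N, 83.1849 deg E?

NM10oo

Offset from 180°W / 90°S: lon 263.1849°, lat 120.6073°.
Field (20°×10°, letters A–R): 263.1849/20 → 13 → N, 120.6073/10 → 12 → M; chars NM.
Square (2°×1°, digits 0–9): 3.1849/2 → 1, 0.6073/1 → 0; chars 10.
Subsquare (5′×2.5′, letters a–x): 1.1849/0.0833333 → 14 → o, 0.6073/0.0416667 → 14 → o; chars oo.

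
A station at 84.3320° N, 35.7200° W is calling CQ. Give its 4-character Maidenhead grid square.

HR24

Offset from 180°W / 90°S: lon 144.28°, lat 174.33°.
Field: 144.28/20 → 7 → H, 174.33/10 → 17 → R; chars HR.
Square: 4.28/2 → 2, 4.33/1 → 4; chars 24.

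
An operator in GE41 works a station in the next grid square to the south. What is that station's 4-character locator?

GE40

Latitude square 1; −1 → 0.
The longitude characters are unchanged.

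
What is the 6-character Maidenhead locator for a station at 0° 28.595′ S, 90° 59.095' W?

Add 180° to longitude and 90° to latitude: 89.0151, 89.5234.
Field (20°×10°, letters A–R): lon ⌊89.0151/20⌋ = 4 → E; lat ⌊89.5234/10⌋ = 8 → I.
Square (2°×1°, digits 0–9): lon ⌊9.0151/2⌋ = 4; lat ⌊9.5234/1⌋ = 9.
Subsquare (5′×2.5′, letters a–x): lon ⌊1.0151/0.0833333⌋ = 12 → m; lat ⌊0.5234/0.0416667⌋ = 12 → m.

EI49mm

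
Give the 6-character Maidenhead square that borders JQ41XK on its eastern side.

JQ51ak

Longitude subsquare x = 23; +1 → 24, wraps to 0 = a, carry into square.
Longitude square 4; +1 → 5.
The latitude characters are unchanged.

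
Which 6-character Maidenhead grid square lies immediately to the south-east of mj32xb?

Longitude subsquare x = 23; +1 → 24, wraps to 0 = a, carry into square.
Longitude square 3; +1 → 4.
Latitude subsquare b = 1; −1 → 0 = a.

MJ42aa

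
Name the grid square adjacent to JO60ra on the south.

Latitude subsquare a = 0; −1 → -1, wraps to 23 = x, carry into square.
Latitude square 0; −1 → -1, wraps to 9, carry into field.
Latitude field O = 14; −1 → 13 = N.
The longitude characters are unchanged.

JN69rx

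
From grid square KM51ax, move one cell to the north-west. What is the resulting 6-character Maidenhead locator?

KM42xa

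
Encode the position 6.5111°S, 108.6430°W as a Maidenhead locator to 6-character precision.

Add 180° to longitude and 90° to latitude: 71.3570, 83.4889.
Field: 71.3570/20 → 3 → D, 83.4889/10 → 8 → I; chars DI.
Square: 11.3570/2 → 5, 3.4889/1 → 3; chars 53.
Subsquare: 1.3570/0.0833333 → 16 → q, 0.4889/0.0416667 → 11 → l; chars ql.

DI53ql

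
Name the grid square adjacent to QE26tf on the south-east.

QE26ue

Longitude subsquare t = 19; +1 → 20 = u.
Latitude subsquare f = 5; −1 → 4 = e.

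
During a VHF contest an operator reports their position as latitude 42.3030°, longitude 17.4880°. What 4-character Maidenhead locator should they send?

JN82

Offset from 180°W / 90°S: lon 197.49°, lat 132.30°.
Field: 197.49/20 → 9 → J, 132.30/10 → 13 → N; chars JN.
Square: 17.49/2 → 8, 2.30/1 → 2; chars 82.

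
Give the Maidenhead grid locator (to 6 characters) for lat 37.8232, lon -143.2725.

BM87it

Shift to the Maidenhead origin (180°W, 90°S): lon 36.7275, lat 127.8232.
Field (20°×10°, letters A–R): lon ⌊36.7275/20⌋ = 1 → B; lat ⌊127.8232/10⌋ = 12 → M.
Square (2°×1°, digits 0–9): lon ⌊16.7275/2⌋ = 8; lat ⌊7.8232/1⌋ = 7.
Subsquare (5′×2.5′, letters a–x): lon ⌊0.7275/0.0833333⌋ = 8 → i; lat ⌊0.8232/0.0416667⌋ = 19 → t.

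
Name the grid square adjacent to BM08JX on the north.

BM09ja

Latitude subsquare x = 23; +1 → 24, wraps to 0 = a, carry into square.
Latitude square 8; +1 → 9.
The longitude characters are unchanged.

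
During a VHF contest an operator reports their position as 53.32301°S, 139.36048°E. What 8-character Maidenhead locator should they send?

PD96qq32

Offset from 180°W / 90°S: lon 319.36048°, lat 36.67699°.
Field: lon ⌊319.36048/20⌋ = 15 → P; lat ⌊36.67699/10⌋ = 3 → D.
Square: lon ⌊19.36048/2⌋ = 9; lat ⌊6.67699/1⌋ = 6.
Subsquare: lon ⌊1.36048/0.0833333⌋ = 16 → q; lat ⌊0.67699/0.0416667⌋ = 16 → q.
Extended square: lon ⌊0.02715/0.00833333⌋ = 3; lat ⌊0.01032/0.00416667⌋ = 2.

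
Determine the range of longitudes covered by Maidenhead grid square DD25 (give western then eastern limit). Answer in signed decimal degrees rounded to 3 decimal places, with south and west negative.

-116.000, -114.000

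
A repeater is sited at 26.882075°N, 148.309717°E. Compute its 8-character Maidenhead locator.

Offset from 180°W / 90°S: lon 328.30972°, lat 116.88208°.
Field: lon ⌊328.30972/20⌋ = 16 → Q; lat ⌊116.88208/10⌋ = 11 → L.
Square: lon ⌊8.30972/2⌋ = 4; lat ⌊6.88208/1⌋ = 6.
Subsquare: lon ⌊0.30972/0.0833333⌋ = 3 → d; lat ⌊0.88208/0.0416667⌋ = 21 → v.
Extended square: lon ⌊0.05972/0.00833333⌋ = 7; lat ⌊0.00708/0.00416667⌋ = 1.

QL46dv71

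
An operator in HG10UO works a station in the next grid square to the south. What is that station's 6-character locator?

Latitude subsquare o = 14; −1 → 13 = n.
The longitude characters are unchanged.

HG10un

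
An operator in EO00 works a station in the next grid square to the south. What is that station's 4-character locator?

Latitude square 0; −1 → -1, wraps to 9, carry into field.
Latitude field O = 14; −1 → 13 = N.
The longitude characters are unchanged.

EN09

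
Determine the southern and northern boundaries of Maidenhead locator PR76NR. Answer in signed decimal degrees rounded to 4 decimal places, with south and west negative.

86.7083, 86.7500

Field P=15, R=17: +15·20° lon, +17·10° lat → SW at lon 120°, lat 80°.
Square 7, 6: +7·2° lon, +6·1° lat → SW at lon 134°, lat 86°.
Subsquare n=13, r=17: +13·0.0833333° lon, +17·0.0416667° lat → SW at lon 135.083°, lat 86.7083°.
Cell spans 0.0833333° lon × 0.0416667° lat.
south 86.7083, north 86.7500.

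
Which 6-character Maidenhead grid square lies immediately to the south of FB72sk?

Latitude subsquare k = 10; −1 → 9 = j.
The longitude characters are unchanged.

FB72sj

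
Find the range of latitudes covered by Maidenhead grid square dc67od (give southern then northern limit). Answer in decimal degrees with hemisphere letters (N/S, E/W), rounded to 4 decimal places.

62.8750° S, 62.8333° S

Field D=3, C=2: +3·20° lon, +2·10° lat → SW at lon -120°, lat -70°.
Square 6, 7: +6·2° lon, +7·1° lat → SW at lon -108°, lat -63°.
Subsquare o=14, d=3: +14·0.0833333° lon, +3·0.0416667° lat → SW at lon -106.833°, lat -62.875°.
Cell spans 0.0833333° lon × 0.0416667° lat.
south 62.8750° S, north 62.8333° S.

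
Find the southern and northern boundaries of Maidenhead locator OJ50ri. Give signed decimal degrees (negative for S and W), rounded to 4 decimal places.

Field O=14, J=9: +14·20° lon, +9·10° lat → SW at lon 100°, lat 0°.
Square 5, 0: +5·2° lon, +0·1° lat → SW at lon 110°, lat 0°.
Subsquare r=17, i=8: +17·0.0833333° lon, +8·0.0416667° lat → SW at lon 111.417°, lat 0.333333°.
Cell spans 0.0833333° lon × 0.0416667° lat.
south 0.3333, north 0.3750.

0.3333, 0.3750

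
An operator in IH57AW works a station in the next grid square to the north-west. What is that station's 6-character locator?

Longitude subsquare a = 0; −1 → -1, wraps to 23 = x, carry into square.
Longitude square 5; −1 → 4.
Latitude subsquare w = 22; +1 → 23 = x.

IH47xx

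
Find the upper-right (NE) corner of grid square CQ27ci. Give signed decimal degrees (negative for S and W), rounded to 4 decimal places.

Field C=2, Q=16: +2·20° lon, +16·10° lat → SW at lon -140°, lat 70°.
Square 2, 7: +2·2° lon, +7·1° lat → SW at lon -136°, lat 77°.
Subsquare c=2, i=8: +2·0.0833333° lon, +8·0.0416667° lat → SW at lon -135.833°, lat 77.3333°.
Cell spans 0.0833333° lon × 0.0416667° lat. NE corner is SW corner plus one full cell.
latitude 77.3750, longitude -135.7500.

77.3750, -135.7500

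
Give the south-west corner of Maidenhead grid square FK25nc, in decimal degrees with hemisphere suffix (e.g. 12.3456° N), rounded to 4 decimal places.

Field F=5, K=10: +5·20° lon, +10·10° lat → SW at lon -80°, lat 10°.
Square 2, 5: +2·2° lon, +5·1° lat → SW at lon -76°, lat 15°.
Subsquare n=13, c=2: +13·0.0833333° lon, +2·0.0416667° lat → SW at lon -74.9167°, lat 15.0833°.
latitude 15.0833° N, longitude 74.9167° W.

15.0833° N, 74.9167° W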